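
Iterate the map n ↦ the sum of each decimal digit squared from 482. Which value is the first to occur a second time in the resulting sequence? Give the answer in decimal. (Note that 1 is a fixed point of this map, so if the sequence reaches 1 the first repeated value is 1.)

482 → 4² + 8² + 2² = 16 + 64 + 4 = 84
84 → 8² + 4² = 64 + 16 = 80
80 → 8² + 0² = 64 + 0 = 64
64 → 6² + 4² = 36 + 16 = 52
52 → 5² + 2² = 25 + 4 = 29
29 → 2² + 9² = 4 + 81 = 85
85 → 8² + 5² = 64 + 25 = 89
89 → 8² + 9² = 64 + 81 = 145
145 → 1² + 4² + 5² = 1 + 16 + 25 = 42
42 → 4² + 2² = 16 + 4 = 20
20 → 2² + 0² = 4 + 0 = 4
4 → 4² = 16
16 → 1² + 6² = 1 + 36 = 37
37 → 3² + 7² = 9 + 49 = 58
58 → 5² + 8² = 25 + 64 = 89  — 89 already appeared earlier.

89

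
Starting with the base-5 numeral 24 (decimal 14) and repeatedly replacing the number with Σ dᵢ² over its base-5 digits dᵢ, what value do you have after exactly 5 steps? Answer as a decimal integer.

14 = (2,4)_5 → 2² + 4² = 4 + 16 = 20
20 = (4,0)_5 → 4² + 0² = 16 + 0 = 16
16 = (3,1)_5 → 3² + 1² = 9 + 1 = 10
10 = (2,0)_5 → 2² + 0² = 4 + 0 = 4
4 = (4)_5 → 4² = 16

16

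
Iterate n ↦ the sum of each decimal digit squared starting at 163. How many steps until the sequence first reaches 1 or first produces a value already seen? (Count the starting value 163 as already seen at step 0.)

163 → 46
46 → 52
52 → 29
29 → 85
85 → 89
89 → 145
145 → 42
42 → 20
20 → 4
4 → 16
16 → 37
37 → 58
58 → 89  — 89 repeats.
That took 13 steps.

13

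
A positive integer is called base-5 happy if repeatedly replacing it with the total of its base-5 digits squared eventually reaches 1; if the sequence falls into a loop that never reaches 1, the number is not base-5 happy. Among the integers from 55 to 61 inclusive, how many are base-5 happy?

55: 55 → 5 → 1  (reaches 1)
56: 56 → 6 → 2 → 4 → 16 → 10 → 4  (repeats 4)
57: 57 → 9 → 17 → 13 → 13  (repeats 13)
58: 58 → 14 → 20 → 16 → 10 → 4 → 16  (repeats 16)
59: 59 → 21 → 17 → 13 → 13  (repeats 13)
60: 60 → 8 → 10 → 4 → 16 → 10  (repeats 10)
61: 61 → 9 → 17 → 13 → 13  (repeats 13)
base-5 happy: 55

1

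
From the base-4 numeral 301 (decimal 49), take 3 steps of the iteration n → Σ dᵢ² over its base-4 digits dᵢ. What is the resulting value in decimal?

4

49 = (3,0,1)_4 → 3² + 0² + 1² = 9 + 0 + 1 = 10
10 = (2,2)_4 → 2² + 2² = 4 + 4 = 8
8 = (2,0)_4 → 2² + 0² = 4 + 0 = 4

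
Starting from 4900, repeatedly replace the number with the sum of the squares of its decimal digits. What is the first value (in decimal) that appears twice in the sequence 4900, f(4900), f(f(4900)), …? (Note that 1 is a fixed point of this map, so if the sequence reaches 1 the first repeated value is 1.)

1

4900 → 97
97 → 130
130 → 10
10 → 1  — reached the fixed point 1.
1 → 1, so 1 is the first repeated value.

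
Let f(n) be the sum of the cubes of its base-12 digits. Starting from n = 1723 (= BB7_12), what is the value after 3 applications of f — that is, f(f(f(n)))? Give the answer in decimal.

1723 = (11,11,7)_12 → 11³ + 11³ + 7³ = 3005
3005 = (1,8,10,5)_12 → 1³ + 8³ + 10³ + 5³ = 1638
1638 = (11,4,6)_12 → 11³ + 4³ + 6³ = 1611

1611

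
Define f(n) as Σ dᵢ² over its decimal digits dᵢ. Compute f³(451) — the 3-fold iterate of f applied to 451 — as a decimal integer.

451 → 4² + 5² + 1² = 42
42 → 4² + 2² = 20
20 → 2² + 0² = 4

4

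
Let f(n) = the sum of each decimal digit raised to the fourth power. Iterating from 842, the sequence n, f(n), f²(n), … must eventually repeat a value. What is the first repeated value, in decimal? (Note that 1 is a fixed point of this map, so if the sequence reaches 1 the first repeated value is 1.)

13139

842 → 8⁴ + 4⁴ + 2⁴ = 4368
4368 → 4⁴ + 3⁴ + 6⁴ + 8⁴ = 5729
5729 → 5⁴ + 7⁴ + 2⁴ + 9⁴ = 9603
9603 → 9⁴ + 6⁴ + 0⁴ + 3⁴ = 7938
7938 → 7⁴ + 9⁴ + 3⁴ + 8⁴ = 13139
13139 → 1⁴ + 3⁴ + 1⁴ + 3⁴ + 9⁴ = 6725
6725 → 6⁴ + 7⁴ + 2⁴ + 5⁴ = 4338
4338 → 4⁴ + 3⁴ + 3⁴ + 8⁴ = 4514
4514 → 4⁴ + 5⁴ + 1⁴ + 4⁴ = 1138
1138 → 1⁴ + 1⁴ + 3⁴ + 8⁴ = 4179
4179 → 4⁴ + 1⁴ + 7⁴ + 9⁴ = 9219
9219 → 9⁴ + 2⁴ + 1⁴ + 9⁴ = 13139  — 13139 already appeared earlier.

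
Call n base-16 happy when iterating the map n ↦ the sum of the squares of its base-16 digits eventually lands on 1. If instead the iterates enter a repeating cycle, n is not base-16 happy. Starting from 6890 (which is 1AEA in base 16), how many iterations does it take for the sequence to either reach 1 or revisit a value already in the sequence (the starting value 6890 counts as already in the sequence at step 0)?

12

6890 = (1,10,14,10)_16 → 1² + 10² + 14² + 10² = 1 + 100 + 196 + 100 = 397
397 = (1,8,13)_16 → 1² + 8² + 13² = 1 + 64 + 169 = 234
234 = (14,10)_16 → 14² + 10² = 196 + 100 = 296
296 = (1,2,8)_16 → 1² + 2² + 8² = 1 + 4 + 64 = 69
69 = (4,5)_16 → 4² + 5² = 16 + 25 = 41
41 = (2,9)_16 → 2² + 9² = 4 + 81 = 85
85 = (5,5)_16 → 5² + 5² = 25 + 25 = 50
50 = (3,2)_16 → 3² + 2² = 9 + 4 = 13
13 = (13)_16 → 13² = 169
169 = (10,9)_16 → 10² + 9² = 100 + 81 = 181
181 = (11,5)_16 → 11² + 5² = 121 + 25 = 146
146 = (9,2)_16 → 9² + 2² = 81 + 4 = 85  — 85 repeats.
That took 12 steps.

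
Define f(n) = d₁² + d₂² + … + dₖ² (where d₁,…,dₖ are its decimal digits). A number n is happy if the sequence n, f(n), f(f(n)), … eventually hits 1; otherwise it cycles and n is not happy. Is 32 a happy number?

32 → 3² + 2² = 13
13 → 1² + 3² = 10
10 → 1² + 0² = 1  — reached 1.

happy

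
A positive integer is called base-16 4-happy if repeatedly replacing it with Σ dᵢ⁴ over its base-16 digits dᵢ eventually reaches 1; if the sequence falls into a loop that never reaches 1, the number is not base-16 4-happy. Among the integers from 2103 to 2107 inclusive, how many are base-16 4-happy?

2103: 2103 → 6578 → 21219 → 39138 → 49089 → 86003 → 101588 → 53650 → 35139 → 10994 → 60657 → 109778 → 59314 → 55474 → 47314 → 47314  (repeats 47314)
2104: 2104 → 8273 → 642 → 4128 → 17 → 2 → 16 → 1  (reaches 1)
2105: 2105 → 10738 → 57218 → 83298 → 2194 → 10673 → 21219 → 39138 → 49089 → 86003 → 101588 → 53650 → 35139 → 10994 → 60657 → 109778 → 59314 → 55474 → 47314 → 47314  (repeats 47314)
2106: 2106 → 14177 → 3779 → 59233 → 42114 → 14368 → 4193 → 1298 → 642 → 4128 → 17 → 2 → 16 → 1  (reaches 1)
2107: 2107 → 18818 → 10929 → 24658 → 1937 → 8963 → 178 → 14657 → 6899 → 60707 → 67074 → 1313 → 642 → 4128 → 17 → 2 → 16 → 1  (reaches 1)
base-16 4-happy: 2104, 2106, 2107

3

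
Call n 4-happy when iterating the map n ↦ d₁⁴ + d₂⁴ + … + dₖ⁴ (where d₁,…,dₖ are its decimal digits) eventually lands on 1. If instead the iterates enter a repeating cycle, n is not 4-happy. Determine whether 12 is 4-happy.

not 4-happy

12 → 1⁴ + 2⁴ = 17
17 → 1⁴ + 7⁴ = 2402
2402 → 2⁴ + 4⁴ + 0⁴ + 2⁴ = 288
288 → 2⁴ + 8⁴ + 8⁴ = 8208
8208 → 8⁴ + 2⁴ + 0⁴ + 8⁴ = 8208  — 8208 already seen; the sequence cycles without reaching 1.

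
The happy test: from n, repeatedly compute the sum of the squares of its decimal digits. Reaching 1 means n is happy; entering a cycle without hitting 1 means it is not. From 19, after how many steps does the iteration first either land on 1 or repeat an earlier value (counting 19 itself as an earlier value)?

4

19 → 1² + 9² = 82
82 → 8² + 2² = 68
68 → 6² + 8² = 100
100 → 1² + 0² + 0² = 1  — reached 1.
That took 4 steps.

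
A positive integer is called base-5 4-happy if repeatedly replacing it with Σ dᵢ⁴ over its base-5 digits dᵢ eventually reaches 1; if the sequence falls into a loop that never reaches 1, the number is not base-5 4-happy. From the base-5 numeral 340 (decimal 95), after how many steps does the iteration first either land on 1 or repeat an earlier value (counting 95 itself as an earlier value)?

95 = (3,4,0)_5 → 3⁴ + 4⁴ + 0⁴ = 337
337 = (2,3,2,2)_5 → 2⁴ + 3⁴ + 2⁴ + 2⁴ = 129
129 = (1,0,0,4)_5 → 1⁴ + 0⁴ + 0⁴ + 4⁴ = 257
257 = (2,0,1,2)_5 → 2⁴ + 0⁴ + 1⁴ + 2⁴ = 33
33 = (1,1,3)_5 → 1⁴ + 1⁴ + 3⁴ = 83
83 = (3,1,3)_5 → 3⁴ + 1⁴ + 3⁴ = 163
163 = (1,1,2,3)_5 → 1⁴ + 1⁴ + 2⁴ + 3⁴ = 99
99 = (3,4,4)_5 → 3⁴ + 4⁴ + 4⁴ = 593
593 = (4,3,3,3)_5 → 4⁴ + 3⁴ + 3⁴ + 3⁴ = 499
499 = (3,4,4,4)_5 → 3⁴ + 4⁴ + 4⁴ + 4⁴ = 849
849 = (1,1,3,4,4)_5 → 1⁴ + 1⁴ + 3⁴ + 4⁴ + 4⁴ = 595
595 = (4,3,4,0)_5 → 4⁴ + 3⁴ + 4⁴ + 0⁴ = 593  — 593 repeats.
That took 12 steps.

12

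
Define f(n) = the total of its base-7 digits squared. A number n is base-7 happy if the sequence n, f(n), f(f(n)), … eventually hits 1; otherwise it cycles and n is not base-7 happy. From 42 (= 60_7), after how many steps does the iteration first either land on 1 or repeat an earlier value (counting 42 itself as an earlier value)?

6

42 = (6,0)_7 → 6² + 0² = 36 + 0 = 36
36 = (5,1)_7 → 5² + 1² = 25 + 1 = 26
26 = (3,5)_7 → 3² + 5² = 9 + 25 = 34
34 = (4,6)_7 → 4² + 6² = 16 + 36 = 52
52 = (1,0,3)_7 → 1² + 0² + 3² = 1 + 0 + 9 = 10
10 = (1,3)_7 → 1² + 3² = 1 + 9 = 10  — 10 repeats.
That took 6 steps.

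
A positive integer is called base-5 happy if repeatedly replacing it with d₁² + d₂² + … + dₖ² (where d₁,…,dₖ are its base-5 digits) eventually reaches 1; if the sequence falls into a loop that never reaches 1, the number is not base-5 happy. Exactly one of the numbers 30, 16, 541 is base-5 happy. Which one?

30: 30 → 2 → 4 → 16 → 10 → 4  — repeats 4 (not base-5 happy)
16: 16 → 10 → 4 → 16  — repeats 16 (not base-5 happy)
541: 541 → 27 → 5 → 1  — reaches 1 (base-5 happy)

541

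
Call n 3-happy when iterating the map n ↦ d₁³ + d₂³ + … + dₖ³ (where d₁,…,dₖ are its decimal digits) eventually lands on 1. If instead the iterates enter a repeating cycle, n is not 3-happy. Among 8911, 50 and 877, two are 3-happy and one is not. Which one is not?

8911: 8911 → 1243 → 100 → 1  — reaches 1 (3-happy)
50: 50 → 125 → 134 → 92 → 737 → 713 → 371 → 371  — repeats 371 (not 3-happy)
877: 877 → 1198 → 1243 → 100 → 1  — reaches 1 (3-happy)

50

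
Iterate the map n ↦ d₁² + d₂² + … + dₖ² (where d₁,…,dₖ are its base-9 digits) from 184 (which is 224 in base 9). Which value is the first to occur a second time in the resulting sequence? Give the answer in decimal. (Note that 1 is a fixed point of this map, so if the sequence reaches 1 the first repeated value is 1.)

184 = (2,2,4)_9 → 2² + 2² + 4² = 24
24 = (2,6)_9 → 2² + 6² = 40
40 = (4,4)_9 → 4² + 4² = 32
32 = (3,5)_9 → 3² + 5² = 34
34 = (3,7)_9 → 3² + 7² = 58
58 = (6,4)_9 → 6² + 4² = 52
52 = (5,7)_9 → 5² + 7² = 74
74 = (8,2)_9 → 8² + 2² = 68
68 = (7,5)_9 → 7² + 5² = 74  — 74 already appeared earlier.

74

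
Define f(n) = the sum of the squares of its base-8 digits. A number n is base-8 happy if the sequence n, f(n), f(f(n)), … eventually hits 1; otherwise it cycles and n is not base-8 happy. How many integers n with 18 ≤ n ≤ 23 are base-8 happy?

18: 18 → 8 → 1  (reaches 1)
19: 19 → 13 → 26 → 13  (repeats 13)
20: 20 → 20  (repeats 20)
21: 21 → 29 → 34 → 20 → 20  (repeats 20)
22: 22 → 40 → 25 → 10 → 5 → 25  (repeats 25)
23: 23 → 53 → 61 → 74 → 6 → 36 → 32 → 16 → 4 → 16  (repeats 16)
base-8 happy: 18

1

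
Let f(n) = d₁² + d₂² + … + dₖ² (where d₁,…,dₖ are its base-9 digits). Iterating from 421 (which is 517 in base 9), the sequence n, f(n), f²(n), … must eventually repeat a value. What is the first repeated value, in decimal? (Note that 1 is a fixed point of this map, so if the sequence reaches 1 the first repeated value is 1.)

65

421 = (5,1,7)_9 → 5² + 1² + 7² = 25 + 1 + 49 = 75
75 = (8,3)_9 → 8² + 3² = 64 + 9 = 73
73 = (8,1)_9 → 8² + 1² = 64 + 1 = 65
65 = (7,2)_9 → 7² + 2² = 49 + 4 = 53
53 = (5,8)_9 → 5² + 8² = 25 + 64 = 89
89 = (1,0,8)_9 → 1² + 0² + 8² = 1 + 0 + 64 = 65  — 65 already appeared earlier.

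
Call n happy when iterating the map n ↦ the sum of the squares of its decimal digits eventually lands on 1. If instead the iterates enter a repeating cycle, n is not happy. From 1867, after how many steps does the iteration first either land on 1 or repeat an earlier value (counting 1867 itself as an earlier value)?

12

1867 → 1² + 8² + 6² + 7² = 1 + 64 + 36 + 49 = 150
150 → 1² + 5² + 0² = 1 + 25 + 0 = 26
26 → 2² + 6² = 4 + 36 = 40
40 → 4² + 0² = 16 + 0 = 16
16 → 1² + 6² = 1 + 36 = 37
37 → 3² + 7² = 9 + 49 = 58
58 → 5² + 8² = 25 + 64 = 89
89 → 8² + 9² = 64 + 81 = 145
145 → 1² + 4² + 5² = 1 + 16 + 25 = 42
42 → 4² + 2² = 16 + 4 = 20
20 → 2² + 0² = 4 + 0 = 4
4 → 4² = 16  — 16 repeats.
That took 12 steps.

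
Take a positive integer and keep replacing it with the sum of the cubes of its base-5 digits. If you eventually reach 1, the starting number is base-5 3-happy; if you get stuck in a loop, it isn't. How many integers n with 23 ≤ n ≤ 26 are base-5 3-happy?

1

23: 23 → 91 → 55 → 9 → 65 → 35 → 9  — not base-5 3-happy
24: 24 → 128 → 28 → 28  — not base-5 3-happy
25: 25 → 1  — base-5 3-happy
26: 26 → 2 → 8 → 28 → 28  — not base-5 3-happy
base-5 3-happy: 25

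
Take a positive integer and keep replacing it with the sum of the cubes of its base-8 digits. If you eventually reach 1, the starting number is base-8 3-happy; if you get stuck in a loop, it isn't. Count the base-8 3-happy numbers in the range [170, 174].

170: 170 → 141 → 134 → 224 → 91 → 55 → 559 → 469 → 476 → 434 → 440 → 559  — not base-8 3-happy
171: 171 → 160 → 72 → 2 → 8 → 1  — base-8 3-happy
172: 172 → 197 → 152 → 35 → 91 → 55 → 559 → 469 → 476 → 434 → 440 → 559  — not base-8 3-happy
173: 173 → 258 → 72 → 2 → 8 → 1  — base-8 3-happy
174: 174 → 349 → 277 → 197 → 152 → 35 → 91 → 55 → 559 → 469 → 476 → 434 → 440 → 559  — not base-8 3-happy
base-8 3-happy: 171, 173

2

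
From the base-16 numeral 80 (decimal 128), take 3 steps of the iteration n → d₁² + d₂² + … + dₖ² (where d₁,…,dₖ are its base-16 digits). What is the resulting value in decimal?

128 = (8,0)_16 → 8² + 0² = 64
64 = (4,0)_16 → 4² + 0² = 16
16 = (1,0)_16 → 1² + 0² = 1

1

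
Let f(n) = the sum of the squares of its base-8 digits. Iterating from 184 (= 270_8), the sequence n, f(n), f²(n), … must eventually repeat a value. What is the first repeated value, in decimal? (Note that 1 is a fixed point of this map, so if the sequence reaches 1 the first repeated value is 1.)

16

184 = (2,7,0)_8 → 2² + 7² + 0² = 4 + 49 + 0 = 53
53 = (6,5)_8 → 6² + 5² = 36 + 25 = 61
61 = (7,5)_8 → 7² + 5² = 49 + 25 = 74
74 = (1,1,2)_8 → 1² + 1² + 2² = 1 + 1 + 4 = 6
6 = (6)_8 → 6² = 36
36 = (4,4)_8 → 4² + 4² = 16 + 16 = 32
32 = (4,0)_8 → 4² + 0² = 16 + 0 = 16
16 = (2,0)_8 → 2² + 0² = 4 + 0 = 4
4 = (4)_8 → 4² = 16  — 16 already appeared earlier.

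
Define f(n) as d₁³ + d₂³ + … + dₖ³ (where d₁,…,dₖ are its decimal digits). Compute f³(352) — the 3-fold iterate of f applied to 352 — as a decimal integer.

352 → 3³ + 5³ + 2³ = 160
160 → 1³ + 6³ + 0³ = 217
217 → 2³ + 1³ + 7³ = 352

352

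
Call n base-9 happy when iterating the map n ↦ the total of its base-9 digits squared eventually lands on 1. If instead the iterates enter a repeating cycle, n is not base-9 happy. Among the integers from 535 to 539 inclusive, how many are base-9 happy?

535: 535 → 77 → 89 → 65 → 53 → 89  (repeats 89)
536: 536 → 86 → 26 → 68 → 74 → 68  (repeats 68)
537: 537 → 97 → 51 → 61 → 85 → 17 → 65 → 53 → 89 → 65  (repeats 65)
538: 538 → 110 → 14 → 26 → 68 → 74 → 68  (repeats 68)
539: 539 → 125 → 81 → 1  (reaches 1)
base-9 happy: 539

1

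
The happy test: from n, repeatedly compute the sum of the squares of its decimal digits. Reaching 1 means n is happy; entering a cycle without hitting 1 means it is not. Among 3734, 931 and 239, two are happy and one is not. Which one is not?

3734

3734: 3734 → 83 → 73 → 58 → 89 → 145 → 42 → 20 → 4 → 16 → 37 → 58  — repeats 58 (not happy)
931: 931 → 91 → 82 → 68 → 100 → 1  — reaches 1 (happy)
239: 239 → 94 → 97 → 130 → 10 → 1  — reaches 1 (happy)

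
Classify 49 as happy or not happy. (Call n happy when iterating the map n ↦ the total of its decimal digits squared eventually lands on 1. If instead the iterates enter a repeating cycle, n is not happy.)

happy

49 → 4² + 9² = 97
97 → 9² + 7² = 130
130 → 1² + 3² + 0² = 10
10 → 1² + 0² = 1  — reached 1.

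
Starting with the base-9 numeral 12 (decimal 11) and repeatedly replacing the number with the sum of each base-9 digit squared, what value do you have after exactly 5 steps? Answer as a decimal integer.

11 = (1,2)_9 → 1² + 2² = 1 + 4 = 5
5 = (5)_9 → 5² = 25
25 = (2,7)_9 → 2² + 7² = 4 + 49 = 53
53 = (5,8)_9 → 5² + 8² = 25 + 64 = 89
89 = (1,0,8)_9 → 1² + 0² + 8² = 1 + 0 + 64 = 65

65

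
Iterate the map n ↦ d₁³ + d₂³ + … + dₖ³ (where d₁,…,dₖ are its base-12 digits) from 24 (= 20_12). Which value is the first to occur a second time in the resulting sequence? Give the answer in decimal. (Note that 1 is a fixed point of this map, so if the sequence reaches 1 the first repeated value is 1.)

8

24 = (2,0)_12 → 8
8 = (8)_12 → 512
512 = (3,6,8)_12 → 755
755 = (5,2,11)_12 → 1464
1464 = (10,2,0)_12 → 1008
1008 = (7,0,0)_12 → 343
343 = (2,4,7)_12 → 415
415 = (2,10,7)_12 → 1351
1351 = (9,4,7)_12 → 1136
1136 = (7,10,8)_12 → 1855
1855 = (1,0,10,7)_12 → 1344
1344 = (9,4,0)_12 → 793
793 = (5,6,1)_12 → 342
342 = (2,4,6)_12 → 288
288 = (2,0,0)_12 → 8  — 8 already appeared earlier.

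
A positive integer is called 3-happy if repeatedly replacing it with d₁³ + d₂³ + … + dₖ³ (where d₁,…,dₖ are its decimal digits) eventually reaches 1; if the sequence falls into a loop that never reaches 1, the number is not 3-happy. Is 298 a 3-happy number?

not 3-happy

298 → 1249
1249 → 802
802 → 520
520 → 133
133 → 55
55 → 250
250 → 133  — 133 already seen; the sequence cycles without reaching 1.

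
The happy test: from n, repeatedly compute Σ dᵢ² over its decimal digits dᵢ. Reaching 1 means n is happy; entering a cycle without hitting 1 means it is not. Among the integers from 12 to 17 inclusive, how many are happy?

12: 12 → 5 → 25 → 29 → 85 → 89 → 145 → 42 → 20 → 4 → 16 → 37 → 58 → 89  (repeats 89)
13: 13 → 10 → 1  (reaches 1)
14: 14 → 17 → 50 → 25 → 29 → 85 → 89 → 145 → 42 → 20 → 4 → 16 → 37 → 58 → 89  (repeats 89)
15: 15 → 26 → 40 → 16 → 37 → 58 → 89 → 145 → 42 → 20 → 4 → 16  (repeats 16)
16: 16 → 37 → 58 → 89 → 145 → 42 → 20 → 4 → 16  (repeats 16)
17: 17 → 50 → 25 → 29 → 85 → 89 → 145 → 42 → 20 → 4 → 16 → 37 → 58 → 89  (repeats 89)
happy: 13

1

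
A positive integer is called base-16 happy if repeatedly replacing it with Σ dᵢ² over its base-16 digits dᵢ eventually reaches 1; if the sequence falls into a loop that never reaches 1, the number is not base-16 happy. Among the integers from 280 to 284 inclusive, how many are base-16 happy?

280: 280 → 66 → 20 → 17 → 2 → 4 → 16 → 1  — base-16 happy
281: 281 → 83 → 34 → 8 → 64 → 16 → 1  — base-16 happy
282: 282 → 102 → 72 → 80 → 25 → 82 → 29 → 170 → 200 → 208 → 169 → 181 → 146 → 85 → 50 → 13 → 169  — not base-16 happy
283: 283 → 123 → 170 → 200 → 208 → 169 → 181 → 146 → 85 → 50 → 13 → 169  — not base-16 happy
284: 284 → 146 → 85 → 50 → 13 → 169 → 181 → 146  — not base-16 happy
base-16 happy: 280, 281

2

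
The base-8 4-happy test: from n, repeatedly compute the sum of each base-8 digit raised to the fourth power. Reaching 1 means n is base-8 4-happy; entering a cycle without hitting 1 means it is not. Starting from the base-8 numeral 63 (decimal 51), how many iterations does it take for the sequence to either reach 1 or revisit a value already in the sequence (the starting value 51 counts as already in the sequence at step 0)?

51 = (6,3)_8 → 6⁴ + 3⁴ = 1377
1377 = (2,5,4,1)_8 → 2⁴ + 5⁴ + 4⁴ + 1⁴ = 898
898 = (1,6,0,2)_8 → 1⁴ + 6⁴ + 0⁴ + 2⁴ = 1313
1313 = (2,4,4,1)_8 → 2⁴ + 4⁴ + 4⁴ + 1⁴ = 529
529 = (1,0,2,1)_8 → 1⁴ + 0⁴ + 2⁴ + 1⁴ = 18
18 = (2,2)_8 → 2⁴ + 2⁴ = 32
32 = (4,0)_8 → 4⁴ + 0⁴ = 256
256 = (4,0,0)_8 → 4⁴ + 0⁴ + 0⁴ = 256  — 256 repeats.
That took 8 steps.

8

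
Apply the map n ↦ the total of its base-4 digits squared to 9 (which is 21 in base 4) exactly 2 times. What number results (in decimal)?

2

9 = (2,1)_4 → 2² + 1² = 4 + 1 = 5
5 = (1,1)_4 → 1² + 1² = 1 + 1 = 2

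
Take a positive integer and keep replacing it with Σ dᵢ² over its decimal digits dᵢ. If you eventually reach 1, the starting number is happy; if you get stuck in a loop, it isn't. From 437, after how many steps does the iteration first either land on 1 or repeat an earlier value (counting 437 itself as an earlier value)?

437 → 4² + 3² + 7² = 74
74 → 7² + 4² = 65
65 → 6² + 5² = 61
61 → 6² + 1² = 37
37 → 3² + 7² = 58
58 → 5² + 8² = 89
89 → 8² + 9² = 145
145 → 1² + 4² + 5² = 42
42 → 4² + 2² = 20
20 → 2² + 0² = 4
4 → 4² = 16
16 → 1² + 6² = 37  — 37 repeats.
That took 12 steps.

12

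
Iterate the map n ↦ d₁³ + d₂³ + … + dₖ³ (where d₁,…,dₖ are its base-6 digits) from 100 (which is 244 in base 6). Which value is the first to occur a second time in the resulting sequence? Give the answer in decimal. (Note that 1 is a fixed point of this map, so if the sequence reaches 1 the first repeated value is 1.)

100 = (2,4,4)_6 → 136
136 = (3,4,4)_6 → 155
155 = (4,1,5)_6 → 190
190 = (5,1,4)_6 → 190  — 190 already appeared earlier.

190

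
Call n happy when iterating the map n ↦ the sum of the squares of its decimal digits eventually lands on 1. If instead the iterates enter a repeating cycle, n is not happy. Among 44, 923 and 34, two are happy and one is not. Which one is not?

44: 44 → 32 → 13 → 10 → 1  — reaches 1 (happy)
923: 923 → 94 → 97 → 130 → 10 → 1  — reaches 1 (happy)
34: 34 → 25 → 29 → 85 → 89 → 145 → 42 → 20 → 4 → 16 → 37 → 58 → 89  — repeats 89 (not happy)

34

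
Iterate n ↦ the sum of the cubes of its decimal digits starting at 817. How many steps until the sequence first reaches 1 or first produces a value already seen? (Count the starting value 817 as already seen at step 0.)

817 → 8³ + 1³ + 7³ = 512 + 1 + 343 = 856
856 → 8³ + 5³ + 6³ = 512 + 125 + 216 = 853
853 → 8³ + 5³ + 3³ = 512 + 125 + 27 = 664
664 → 6³ + 6³ + 4³ = 216 + 216 + 64 = 496
496 → 4³ + 9³ + 6³ = 64 + 729 + 216 = 1009
1009 → 1³ + 0³ + 0³ + 9³ = 1 + 0 + 0 + 729 = 730
730 → 7³ + 3³ + 0³ = 343 + 27 + 0 = 370
370 → 3³ + 7³ + 0³ = 27 + 343 + 0 = 370  — 370 repeats.
That took 8 steps.

8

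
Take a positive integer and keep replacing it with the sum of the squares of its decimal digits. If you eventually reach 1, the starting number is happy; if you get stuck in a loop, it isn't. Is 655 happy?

655 → 6² + 5² + 5² = 86
86 → 8² + 6² = 100
100 → 1² + 0² + 0² = 1  — reached 1.

happy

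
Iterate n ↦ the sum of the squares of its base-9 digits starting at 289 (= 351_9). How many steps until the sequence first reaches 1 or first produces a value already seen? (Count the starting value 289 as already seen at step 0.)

289 = (3,5,1)_9 → 35
35 = (3,8)_9 → 73
73 = (8,1)_9 → 65
65 = (7,2)_9 → 53
53 = (5,8)_9 → 89
89 = (1,0,8)_9 → 65  — 65 repeats.
That took 6 steps.

6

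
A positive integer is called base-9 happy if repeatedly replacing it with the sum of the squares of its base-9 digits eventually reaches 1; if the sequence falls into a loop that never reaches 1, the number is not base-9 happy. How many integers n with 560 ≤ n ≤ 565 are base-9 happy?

1

560: 560 → 104 → 30 → 18 → 4 → 16 → 50 → 50  — not base-9 happy
561: 561 → 109 → 11 → 5 → 25 → 53 → 89 → 65 → 53  — not base-9 happy
562: 562 → 116 → 74 → 68 → 74  — not base-9 happy
563: 563 → 125 → 81 → 1  — base-9 happy
564: 564 → 136 → 38 → 20 → 8 → 64 → 50 → 50  — not base-9 happy
565: 565 → 149 → 75 → 73 → 65 → 53 → 89 → 65  — not base-9 happy
base-9 happy: 563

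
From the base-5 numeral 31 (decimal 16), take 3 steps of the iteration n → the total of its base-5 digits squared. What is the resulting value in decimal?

16 = (3,1)_5 → 3² + 1² = 10
10 = (2,0)_5 → 2² + 0² = 4
4 = (4)_5 → 4² = 16

16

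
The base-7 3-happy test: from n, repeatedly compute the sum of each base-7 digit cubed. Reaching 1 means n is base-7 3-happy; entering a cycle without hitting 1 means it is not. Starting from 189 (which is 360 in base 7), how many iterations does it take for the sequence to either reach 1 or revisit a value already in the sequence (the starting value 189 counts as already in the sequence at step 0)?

6

189 = (3,6,0)_7 → 3³ + 6³ + 0³ = 243
243 = (4,6,5)_7 → 4³ + 6³ + 5³ = 405
405 = (1,1,1,6)_7 → 1³ + 1³ + 1³ + 6³ = 219
219 = (4,3,2)_7 → 4³ + 3³ + 2³ = 99
99 = (2,0,1)_7 → 2³ + 0³ + 1³ = 9
9 = (1,2)_7 → 1³ + 2³ = 9  — 9 repeats.
That took 6 steps.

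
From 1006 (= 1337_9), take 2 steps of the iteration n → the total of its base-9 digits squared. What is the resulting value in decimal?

74

1006 = (1,3,3,7)_9 → 1² + 3² + 3² + 7² = 1 + 9 + 9 + 49 = 68
68 = (7,5)_9 → 7² + 5² = 49 + 25 = 74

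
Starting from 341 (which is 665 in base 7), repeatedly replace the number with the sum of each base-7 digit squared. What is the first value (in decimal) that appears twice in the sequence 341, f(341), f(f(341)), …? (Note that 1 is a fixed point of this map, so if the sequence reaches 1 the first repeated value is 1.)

341 = (6,6,5)_7 → 97
97 = (1,6,6)_7 → 73
73 = (1,3,3)_7 → 19
19 = (2,5)_7 → 29
29 = (4,1)_7 → 17
17 = (2,3)_7 → 13
13 = (1,6)_7 → 37
37 = (5,2)_7 → 29  — 29 already appeared earlier.

29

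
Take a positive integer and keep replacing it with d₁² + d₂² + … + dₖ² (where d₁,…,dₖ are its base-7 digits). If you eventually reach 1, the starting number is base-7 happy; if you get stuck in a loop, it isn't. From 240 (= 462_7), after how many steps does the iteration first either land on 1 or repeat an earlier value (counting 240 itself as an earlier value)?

6

240 = (4,6,2)_7 → 4² + 6² + 2² = 56
56 = (1,1,0)_7 → 1² + 1² + 0² = 2
2 = (2)_7 → 2² = 4
4 = (4)_7 → 4² = 16
16 = (2,2)_7 → 2² + 2² = 8
8 = (1,1)_7 → 1² + 1² = 2  — 2 repeats.
That took 6 steps.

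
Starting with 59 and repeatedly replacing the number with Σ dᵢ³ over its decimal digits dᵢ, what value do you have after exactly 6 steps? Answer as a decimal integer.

134

59 → 5³ + 9³ = 854
854 → 8³ + 5³ + 4³ = 701
701 → 7³ + 0³ + 1³ = 344
344 → 3³ + 4³ + 4³ = 155
155 → 1³ + 5³ + 5³ = 251
251 → 2³ + 5³ + 1³ = 134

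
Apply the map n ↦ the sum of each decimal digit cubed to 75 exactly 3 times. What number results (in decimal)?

75 → 468
468 → 792
792 → 1080

1080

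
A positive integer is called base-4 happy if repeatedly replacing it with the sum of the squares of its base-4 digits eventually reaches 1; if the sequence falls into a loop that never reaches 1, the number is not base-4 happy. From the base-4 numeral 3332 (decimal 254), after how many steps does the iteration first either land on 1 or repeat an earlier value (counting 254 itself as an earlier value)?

254 = (3,3,3,2)_4 → 3² + 3² + 3² + 2² = 31
31 = (1,3,3)_4 → 1² + 3² + 3² = 19
19 = (1,0,3)_4 → 1² + 0² + 3² = 10
10 = (2,2)_4 → 2² + 2² = 8
8 = (2,0)_4 → 2² + 0² = 4
4 = (1,0)_4 → 1² + 0² = 1  — reached 1.
That took 6 steps.

6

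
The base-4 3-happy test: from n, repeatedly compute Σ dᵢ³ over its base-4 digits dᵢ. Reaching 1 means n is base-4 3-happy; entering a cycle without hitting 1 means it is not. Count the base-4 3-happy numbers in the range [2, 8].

2: 2 → 8 → 8  — not base-4 3-happy
3: 3 → 27 → 36 → 9 → 9  — not base-4 3-happy
4: 4 → 1  — base-4 3-happy
5: 5 → 2 → 8 → 8  — not base-4 3-happy
6: 6 → 9 → 9  — not base-4 3-happy
7: 7 → 28 → 28  — not base-4 3-happy
8: 8 → 8  — not base-4 3-happy
base-4 3-happy: 4

1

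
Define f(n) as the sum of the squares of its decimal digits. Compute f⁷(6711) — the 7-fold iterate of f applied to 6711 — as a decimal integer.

6711 → 87
87 → 113
113 → 11
11 → 2
2 → 4
4 → 16
16 → 37

37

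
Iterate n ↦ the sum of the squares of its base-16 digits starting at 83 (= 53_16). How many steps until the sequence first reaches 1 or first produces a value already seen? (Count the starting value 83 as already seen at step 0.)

5

83 = (5,3)_16 → 5² + 3² = 34
34 = (2,2)_16 → 2² + 2² = 8
8 = (8)_16 → 8² = 64
64 = (4,0)_16 → 4² + 0² = 16
16 = (1,0)_16 → 1² + 0² = 1  — reached 1.
That took 5 steps.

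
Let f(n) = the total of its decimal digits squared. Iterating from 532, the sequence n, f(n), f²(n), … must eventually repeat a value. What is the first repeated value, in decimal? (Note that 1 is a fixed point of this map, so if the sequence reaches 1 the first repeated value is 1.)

532 → 5² + 3² + 2² = 38
38 → 3² + 8² = 73
73 → 7² + 3² = 58
58 → 5² + 8² = 89
89 → 8² + 9² = 145
145 → 1² + 4² + 5² = 42
42 → 4² + 2² = 20
20 → 2² + 0² = 4
4 → 4² = 16
16 → 1² + 6² = 37
37 → 3² + 7² = 58  — 58 already appeared earlier.

58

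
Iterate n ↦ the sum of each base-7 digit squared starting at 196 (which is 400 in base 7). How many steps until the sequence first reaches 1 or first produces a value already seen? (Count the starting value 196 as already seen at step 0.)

5

196 = (4,0,0)_7 → 16
16 = (2,2)_7 → 8
8 = (1,1)_7 → 2
2 = (2)_7 → 4
4 = (4)_7 → 16  — 16 repeats.
That took 5 steps.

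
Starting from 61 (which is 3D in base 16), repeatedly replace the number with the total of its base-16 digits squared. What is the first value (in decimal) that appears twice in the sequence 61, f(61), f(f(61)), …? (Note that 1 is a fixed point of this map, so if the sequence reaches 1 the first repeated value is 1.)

61 = (3,13)_16 → 3² + 13² = 9 + 169 = 178
178 = (11,2)_16 → 11² + 2² = 121 + 4 = 125
125 = (7,13)_16 → 7² + 13² = 49 + 169 = 218
218 = (13,10)_16 → 13² + 10² = 169 + 100 = 269
269 = (1,0,13)_16 → 1² + 0² + 13² = 1 + 0 + 169 = 170
170 = (10,10)_16 → 10² + 10² = 100 + 100 = 200
200 = (12,8)_16 → 12² + 8² = 144 + 64 = 208
208 = (13,0)_16 → 13² + 0² = 169 + 0 = 169
169 = (10,9)_16 → 10² + 9² = 100 + 81 = 181
181 = (11,5)_16 → 11² + 5² = 121 + 25 = 146
146 = (9,2)_16 → 9² + 2² = 81 + 4 = 85
85 = (5,5)_16 → 5² + 5² = 25 + 25 = 50
50 = (3,2)_16 → 3² + 2² = 9 + 4 = 13
13 = (13)_16 → 13² = 169  — 169 already appeared earlier.

169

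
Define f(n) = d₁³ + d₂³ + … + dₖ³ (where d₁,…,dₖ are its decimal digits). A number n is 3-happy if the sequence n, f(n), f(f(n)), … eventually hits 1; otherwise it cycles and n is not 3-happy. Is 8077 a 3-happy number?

3-happy

8077 → 8³ + 0³ + 7³ + 7³ = 512 + 0 + 343 + 343 = 1198
1198 → 1³ + 1³ + 9³ + 8³ = 1 + 1 + 729 + 512 = 1243
1243 → 1³ + 2³ + 4³ + 3³ = 1 + 8 + 64 + 27 = 100
100 → 1³ + 0³ + 0³ = 1 + 0 + 0 = 1  — reached 1.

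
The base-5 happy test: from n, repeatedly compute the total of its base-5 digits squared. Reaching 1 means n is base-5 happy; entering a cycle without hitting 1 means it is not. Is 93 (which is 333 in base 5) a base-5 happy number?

93 = (3,3,3)_5 → 3² + 3² + 3² = 9 + 9 + 9 = 27
27 = (1,0,2)_5 → 1² + 0² + 2² = 1 + 0 + 4 = 5
5 = (1,0)_5 → 1² + 0² = 1 + 0 = 1  — reached 1.

base-5 happy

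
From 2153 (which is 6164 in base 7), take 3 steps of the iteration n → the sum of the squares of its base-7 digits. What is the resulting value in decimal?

2153 = (6,1,6,4)_7 → 6² + 1² + 6² + 4² = 36 + 1 + 36 + 16 = 89
89 = (1,5,5)_7 → 1² + 5² + 5² = 1 + 25 + 25 = 51
51 = (1,0,2)_7 → 1² + 0² + 2² = 1 + 0 + 4 = 5

5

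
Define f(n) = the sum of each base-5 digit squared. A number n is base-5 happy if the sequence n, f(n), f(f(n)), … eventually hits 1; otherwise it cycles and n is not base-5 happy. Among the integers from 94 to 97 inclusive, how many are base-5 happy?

1

94: 94 → 34 → 18 → 18  — not base-5 happy
95: 95 → 25 → 1  — base-5 happy
96: 96 → 26 → 2 → 4 → 16 → 10 → 4  — not base-5 happy
97: 97 → 29 → 17 → 13 → 13  — not base-5 happy
base-5 happy: 95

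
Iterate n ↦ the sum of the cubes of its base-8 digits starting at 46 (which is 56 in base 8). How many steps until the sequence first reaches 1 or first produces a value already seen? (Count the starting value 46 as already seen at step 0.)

46 = (5,6)_8 → 5³ + 6³ = 341
341 = (5,2,5)_8 → 5³ + 2³ + 5³ = 258
258 = (4,0,2)_8 → 4³ + 0³ + 2³ = 72
72 = (1,1,0)_8 → 1³ + 1³ + 0³ = 2
2 = (2)_8 → 2³ = 8
8 = (1,0)_8 → 1³ + 0³ = 1  — reached 1.
That took 6 steps.

6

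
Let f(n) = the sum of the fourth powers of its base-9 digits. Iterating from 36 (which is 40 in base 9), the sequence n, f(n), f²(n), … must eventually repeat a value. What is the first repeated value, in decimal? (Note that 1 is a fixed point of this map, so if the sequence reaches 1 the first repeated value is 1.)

36 = (4,0)_9 → 4⁴ + 0⁴ = 256 + 0 = 256
256 = (3,1,4)_9 → 3⁴ + 1⁴ + 4⁴ = 81 + 1 + 256 = 338
338 = (4,1,5)_9 → 4⁴ + 1⁴ + 5⁴ = 256 + 1 + 625 = 882
882 = (1,1,8,0)_9 → 1⁴ + 1⁴ + 8⁴ + 0⁴ = 1 + 1 + 4096 + 0 = 4098
4098 = (5,5,5,3)_9 → 5⁴ + 5⁴ + 5⁴ + 3⁴ = 625 + 625 + 625 + 81 = 1956
1956 = (2,6,1,3)_9 → 2⁴ + 6⁴ + 1⁴ + 3⁴ = 16 + 1296 + 1 + 81 = 1394
1394 = (1,8,1,8)_9 → 1⁴ + 8⁴ + 1⁴ + 8⁴ = 1 + 4096 + 1 + 4096 = 8194
8194 = (1,2,2,1,4)_9 → 1⁴ + 2⁴ + 2⁴ + 1⁴ + 4⁴ = 1 + 16 + 16 + 1 + 256 = 290
290 = (3,5,2)_9 → 3⁴ + 5⁴ + 2⁴ = 81 + 625 + 16 = 722
722 = (8,8,2)_9 → 8⁴ + 8⁴ + 2⁴ = 4096 + 4096 + 16 = 8208
8208 = (1,2,2,3,0)_9 → 1⁴ + 2⁴ + 2⁴ + 3⁴ + 0⁴ = 1 + 16 + 16 + 81 + 0 = 114
114 = (1,3,6)_9 → 1⁴ + 3⁴ + 6⁴ = 1 + 81 + 1296 = 1378
1378 = (1,8,0,1)_9 → 1⁴ + 8⁴ + 0⁴ + 1⁴ = 1 + 4096 + 0 + 1 = 4098  — 4098 already appeared earlier.

4098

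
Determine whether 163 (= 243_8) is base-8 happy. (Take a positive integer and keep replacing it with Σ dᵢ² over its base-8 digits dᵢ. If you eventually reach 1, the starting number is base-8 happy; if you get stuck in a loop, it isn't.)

not base-8 happy

163 = (2,4,3)_8 → 2² + 4² + 3² = 29
29 = (3,5)_8 → 3² + 5² = 34
34 = (4,2)_8 → 4² + 2² = 20
20 = (2,4)_8 → 2² + 4² = 20  — 20 already seen; the sequence cycles without reaching 1.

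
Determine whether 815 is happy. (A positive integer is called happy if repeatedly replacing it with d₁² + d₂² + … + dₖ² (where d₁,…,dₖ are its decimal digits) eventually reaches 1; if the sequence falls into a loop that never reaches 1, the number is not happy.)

not happy

815 → 8² + 1² + 5² = 64 + 1 + 25 = 90
90 → 9² + 0² = 81 + 0 = 81
81 → 8² + 1² = 64 + 1 = 65
65 → 6² + 5² = 36 + 25 = 61
61 → 6² + 1² = 36 + 1 = 37
37 → 3² + 7² = 9 + 49 = 58
58 → 5² + 8² = 25 + 64 = 89
89 → 8² + 9² = 64 + 81 = 145
145 → 1² + 4² + 5² = 1 + 16 + 25 = 42
42 → 4² + 2² = 16 + 4 = 20
20 → 2² + 0² = 4 + 0 = 4
4 → 4² = 16
16 → 1² + 6² = 1 + 36 = 37  — 37 already seen; the sequence cycles without reaching 1.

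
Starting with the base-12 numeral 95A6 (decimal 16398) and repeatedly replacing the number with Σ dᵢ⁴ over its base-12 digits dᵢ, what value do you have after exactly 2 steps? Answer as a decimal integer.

14368

16398 = (9,5,10,6)_12 → 9⁴ + 5⁴ + 10⁴ + 6⁴ = 6561 + 625 + 10000 + 1296 = 18482
18482 = (10,8,4,2)_12 → 10⁴ + 8⁴ + 4⁴ + 2⁴ = 10000 + 4096 + 256 + 16 = 14368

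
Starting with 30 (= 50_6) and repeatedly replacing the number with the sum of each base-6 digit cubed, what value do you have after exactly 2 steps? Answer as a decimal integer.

30 = (5,0)_6 → 5³ + 0³ = 125 + 0 = 125
125 = (3,2,5)_6 → 3³ + 2³ + 5³ = 27 + 8 + 125 = 160

160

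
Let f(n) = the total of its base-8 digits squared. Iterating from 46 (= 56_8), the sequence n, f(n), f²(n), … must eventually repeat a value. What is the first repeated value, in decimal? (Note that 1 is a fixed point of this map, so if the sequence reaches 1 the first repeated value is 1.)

46 = (5,6)_8 → 5² + 6² = 25 + 36 = 61
61 = (7,5)_8 → 7² + 5² = 49 + 25 = 74
74 = (1,1,2)_8 → 1² + 1² + 2² = 1 + 1 + 4 = 6
6 = (6)_8 → 6² = 36
36 = (4,4)_8 → 4² + 4² = 16 + 16 = 32
32 = (4,0)_8 → 4² + 0² = 16 + 0 = 16
16 = (2,0)_8 → 2² + 0² = 4 + 0 = 4
4 = (4)_8 → 4² = 16  — 16 already appeared earlier.

16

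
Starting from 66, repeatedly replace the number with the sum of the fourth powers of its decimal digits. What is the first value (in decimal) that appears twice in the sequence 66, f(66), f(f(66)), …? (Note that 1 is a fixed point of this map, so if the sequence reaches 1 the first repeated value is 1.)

6514

66 → 6⁴ + 6⁴ = 1296 + 1296 = 2592
2592 → 2⁴ + 5⁴ + 9⁴ + 2⁴ = 16 + 625 + 6561 + 16 = 7218
7218 → 7⁴ + 2⁴ + 1⁴ + 8⁴ = 2401 + 16 + 1 + 4096 = 6514
6514 → 6⁴ + 5⁴ + 1⁴ + 4⁴ = 1296 + 625 + 1 + 256 = 2178
2178 → 2⁴ + 1⁴ + 7⁴ + 8⁴ = 16 + 1 + 2401 + 4096 = 6514  — 6514 already appeared earlier.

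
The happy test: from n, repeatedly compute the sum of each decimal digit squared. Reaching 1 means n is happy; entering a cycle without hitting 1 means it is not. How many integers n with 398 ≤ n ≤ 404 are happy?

398: 398 → 154 → 42 → 20 → 4 → 16 → 37 → 58 → 89 → 145 → 42  — not happy
399: 399 → 171 → 51 → 26 → 40 → 16 → 37 → 58 → 89 → 145 → 42 → 20 → 4 → 16  — not happy
400: 400 → 16 → 37 → 58 → 89 → 145 → 42 → 20 → 4 → 16  — not happy
401: 401 → 17 → 50 → 25 → 29 → 85 → 89 → 145 → 42 → 20 → 4 → 16 → 37 → 58 → 89  — not happy
402: 402 → 20 → 4 → 16 → 37 → 58 → 89 → 145 → 42 → 20  — not happy
403: 403 → 25 → 29 → 85 → 89 → 145 → 42 → 20 → 4 → 16 → 37 → 58 → 89  — not happy
404: 404 → 32 → 13 → 10 → 1  — happy
happy: 404

1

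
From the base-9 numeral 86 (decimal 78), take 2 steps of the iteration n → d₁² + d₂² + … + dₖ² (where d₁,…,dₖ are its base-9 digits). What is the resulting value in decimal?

6

78 = (8,6)_9 → 8² + 6² = 64 + 36 = 100
100 = (1,2,1)_9 → 1² + 2² + 1² = 1 + 4 + 1 = 6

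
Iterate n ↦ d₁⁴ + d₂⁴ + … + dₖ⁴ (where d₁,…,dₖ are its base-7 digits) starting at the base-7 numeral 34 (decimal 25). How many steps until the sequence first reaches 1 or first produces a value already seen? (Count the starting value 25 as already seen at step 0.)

25 = (3,4)_7 → 3⁴ + 4⁴ = 337
337 = (6,6,1)_7 → 6⁴ + 6⁴ + 1⁴ = 2593
2593 = (1,0,3,6,3)_7 → 1⁴ + 0⁴ + 3⁴ + 6⁴ + 3⁴ = 1459
1459 = (4,1,5,3)_7 → 4⁴ + 1⁴ + 5⁴ + 3⁴ = 963
963 = (2,5,4,4)_7 → 2⁴ + 5⁴ + 4⁴ + 4⁴ = 1153
1153 = (3,2,3,5)_7 → 3⁴ + 2⁴ + 3⁴ + 5⁴ = 803
803 = (2,2,2,5)_7 → 2⁴ + 2⁴ + 2⁴ + 5⁴ = 673
673 = (1,6,5,1)_7 → 1⁴ + 6⁴ + 5⁴ + 1⁴ = 1923
1923 = (5,4,1,5)_7 → 5⁴ + 4⁴ + 1⁴ + 5⁴ = 1507
1507 = (4,2,5,2)_7 → 4⁴ + 2⁴ + 5⁴ + 2⁴ = 913
913 = (2,4,4,3)_7 → 2⁴ + 4⁴ + 4⁴ + 3⁴ = 609
609 = (1,5,3,0)_7 → 1⁴ + 5⁴ + 3⁴ + 0⁴ = 707
707 = (2,0,3,0)_7 → 2⁴ + 0⁴ + 3⁴ + 0⁴ = 97
97 = (1,6,6)_7 → 1⁴ + 6⁴ + 6⁴ = 2593  — 2593 repeats.
That took 14 steps.

14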